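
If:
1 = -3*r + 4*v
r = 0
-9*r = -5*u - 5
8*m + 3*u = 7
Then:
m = 5/4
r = 0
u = -1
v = 1/4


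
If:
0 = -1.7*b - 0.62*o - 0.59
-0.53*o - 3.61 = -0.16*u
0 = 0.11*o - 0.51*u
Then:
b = 2.31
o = -7.29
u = -1.57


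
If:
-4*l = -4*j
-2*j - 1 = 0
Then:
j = -1/2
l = -1/2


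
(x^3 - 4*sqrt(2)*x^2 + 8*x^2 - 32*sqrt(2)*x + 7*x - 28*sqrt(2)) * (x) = x^4 - 4*sqrt(2)*x^3 + 8*x^3 - 32*sqrt(2)*x^2 + 7*x^2 - 28*sqrt(2)*x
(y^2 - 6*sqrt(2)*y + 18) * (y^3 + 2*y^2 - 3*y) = y^5 - 6*sqrt(2)*y^4 + 2*y^4 - 12*sqrt(2)*y^3 + 15*y^3 + 18*sqrt(2)*y^2 + 36*y^2 - 54*y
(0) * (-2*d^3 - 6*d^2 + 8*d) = 0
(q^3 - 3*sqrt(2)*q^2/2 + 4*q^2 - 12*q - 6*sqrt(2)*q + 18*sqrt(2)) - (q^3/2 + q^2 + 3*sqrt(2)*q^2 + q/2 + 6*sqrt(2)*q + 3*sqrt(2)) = q^3/2 - 9*sqrt(2)*q^2/2 + 3*q^2 - 12*sqrt(2)*q - 25*q/2 + 15*sqrt(2)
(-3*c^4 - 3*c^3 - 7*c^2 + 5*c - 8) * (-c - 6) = 3*c^5 + 21*c^4 + 25*c^3 + 37*c^2 - 22*c + 48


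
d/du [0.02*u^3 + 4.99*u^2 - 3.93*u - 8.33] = 0.06*u^2 + 9.98*u - 3.93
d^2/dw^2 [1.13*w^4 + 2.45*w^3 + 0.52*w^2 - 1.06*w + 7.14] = 13.56*w^2 + 14.7*w + 1.04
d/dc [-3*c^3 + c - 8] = 1 - 9*c^2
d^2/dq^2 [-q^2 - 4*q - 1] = -2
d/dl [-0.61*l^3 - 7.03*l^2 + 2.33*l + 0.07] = -1.83*l^2 - 14.06*l + 2.33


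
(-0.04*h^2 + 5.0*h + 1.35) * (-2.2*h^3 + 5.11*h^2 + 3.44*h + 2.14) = 0.088*h^5 - 11.2044*h^4 + 22.4424*h^3 + 24.0129*h^2 + 15.344*h + 2.889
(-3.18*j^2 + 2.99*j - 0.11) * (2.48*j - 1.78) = -7.8864*j^3 + 13.0756*j^2 - 5.595*j + 0.1958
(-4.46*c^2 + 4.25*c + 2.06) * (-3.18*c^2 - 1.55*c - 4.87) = 14.1828*c^4 - 6.602*c^3 + 8.5819*c^2 - 23.8905*c - 10.0322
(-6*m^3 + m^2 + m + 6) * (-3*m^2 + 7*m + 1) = 18*m^5 - 45*m^4 - 2*m^3 - 10*m^2 + 43*m + 6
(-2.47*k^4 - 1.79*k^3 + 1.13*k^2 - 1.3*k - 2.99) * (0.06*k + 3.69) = -0.1482*k^5 - 9.2217*k^4 - 6.5373*k^3 + 4.0917*k^2 - 4.9764*k - 11.0331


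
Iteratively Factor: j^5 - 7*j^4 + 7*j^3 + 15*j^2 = (j)*(j^4 - 7*j^3 + 7*j^2 + 15*j) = j*(j + 1)*(j^3 - 8*j^2 + 15*j) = j*(j - 5)*(j + 1)*(j^2 - 3*j) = j^2*(j - 5)*(j + 1)*(j - 3)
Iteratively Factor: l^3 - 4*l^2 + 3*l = (l - 1)*(l^2 - 3*l) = (l - 3)*(l - 1)*(l)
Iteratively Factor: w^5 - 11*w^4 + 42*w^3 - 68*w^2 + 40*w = (w - 2)*(w^4 - 9*w^3 + 24*w^2 - 20*w) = (w - 2)^2*(w^3 - 7*w^2 + 10*w) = w*(w - 2)^2*(w^2 - 7*w + 10) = w*(w - 5)*(w - 2)^2*(w - 2)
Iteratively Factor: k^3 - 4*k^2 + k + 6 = (k - 3)*(k^2 - k - 2) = (k - 3)*(k - 2)*(k + 1)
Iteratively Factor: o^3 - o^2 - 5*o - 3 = (o + 1)*(o^2 - 2*o - 3) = (o - 3)*(o + 1)*(o + 1)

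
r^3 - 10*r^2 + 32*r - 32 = (r - 4)^2*(r - 2)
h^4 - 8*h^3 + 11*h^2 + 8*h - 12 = (h - 6)*(h - 2)*(h - 1)*(h + 1)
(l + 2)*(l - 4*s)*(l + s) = l^3 - 3*l^2*s + 2*l^2 - 4*l*s^2 - 6*l*s - 8*s^2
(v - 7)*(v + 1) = v^2 - 6*v - 7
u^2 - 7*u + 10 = (u - 5)*(u - 2)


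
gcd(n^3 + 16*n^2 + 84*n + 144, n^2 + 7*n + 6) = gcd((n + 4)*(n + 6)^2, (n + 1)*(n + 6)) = n + 6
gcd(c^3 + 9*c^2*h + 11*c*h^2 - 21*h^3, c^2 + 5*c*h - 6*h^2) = c - h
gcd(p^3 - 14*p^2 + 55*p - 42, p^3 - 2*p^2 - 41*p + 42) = p^2 - 8*p + 7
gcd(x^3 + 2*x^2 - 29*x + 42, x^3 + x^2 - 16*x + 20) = x - 2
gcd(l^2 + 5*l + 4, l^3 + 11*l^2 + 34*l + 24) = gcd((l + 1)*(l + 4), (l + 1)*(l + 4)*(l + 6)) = l^2 + 5*l + 4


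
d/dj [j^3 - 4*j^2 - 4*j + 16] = 3*j^2 - 8*j - 4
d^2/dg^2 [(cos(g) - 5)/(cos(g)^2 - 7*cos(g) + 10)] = (sin(g)^2 - 2*cos(g) + 1)/(cos(g) - 2)^3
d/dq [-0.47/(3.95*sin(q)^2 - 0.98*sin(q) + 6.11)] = (3.713*sin(q) - 0.4606)*cos(q)/(3.95*sin(q)^2 - 0.98*sin(q) + 6.11)^2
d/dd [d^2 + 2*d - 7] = 2*d + 2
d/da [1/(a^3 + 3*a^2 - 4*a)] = (-3*a^2 - 6*a + 4)/(a^2*(a^2 + 3*a - 4)^2)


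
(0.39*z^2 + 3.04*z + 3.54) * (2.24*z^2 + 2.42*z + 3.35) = 0.8736*z^4 + 7.7534*z^3 + 16.5929*z^2 + 18.7508*z + 11.859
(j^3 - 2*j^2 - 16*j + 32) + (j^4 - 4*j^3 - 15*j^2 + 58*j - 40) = j^4 - 3*j^3 - 17*j^2 + 42*j - 8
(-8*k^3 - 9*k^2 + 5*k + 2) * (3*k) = -24*k^4 - 27*k^3 + 15*k^2 + 6*k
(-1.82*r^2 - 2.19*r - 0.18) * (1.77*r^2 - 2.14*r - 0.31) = -3.2214*r^4 + 0.0185000000000004*r^3 + 4.9322*r^2 + 1.0641*r + 0.0558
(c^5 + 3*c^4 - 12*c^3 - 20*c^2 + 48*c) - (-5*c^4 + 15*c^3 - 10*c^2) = c^5 + 8*c^4 - 27*c^3 - 10*c^2 + 48*c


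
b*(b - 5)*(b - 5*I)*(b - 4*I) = b^4 - 5*b^3 - 9*I*b^3 - 20*b^2 + 45*I*b^2 + 100*b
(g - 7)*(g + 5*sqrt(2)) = g^2 - 7*g + 5*sqrt(2)*g - 35*sqrt(2)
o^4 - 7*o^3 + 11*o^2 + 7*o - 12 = (o - 4)*(o - 3)*(o - 1)*(o + 1)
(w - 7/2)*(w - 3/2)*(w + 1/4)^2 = w^4 - 9*w^3/2 + 45*w^2/16 + 37*w/16 + 21/64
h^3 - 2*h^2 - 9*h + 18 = (h - 3)*(h - 2)*(h + 3)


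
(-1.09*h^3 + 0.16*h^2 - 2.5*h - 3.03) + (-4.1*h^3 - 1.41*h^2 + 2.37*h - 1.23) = -5.19*h^3 - 1.25*h^2 - 0.13*h - 4.26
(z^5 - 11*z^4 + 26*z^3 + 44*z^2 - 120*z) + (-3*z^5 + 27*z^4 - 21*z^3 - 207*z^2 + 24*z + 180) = -2*z^5 + 16*z^4 + 5*z^3 - 163*z^2 - 96*z + 180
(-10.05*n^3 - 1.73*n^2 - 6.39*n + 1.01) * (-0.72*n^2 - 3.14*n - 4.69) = 7.236*n^5 + 32.8026*n^4 + 57.1675*n^3 + 27.4511*n^2 + 26.7977*n - 4.7369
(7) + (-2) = 5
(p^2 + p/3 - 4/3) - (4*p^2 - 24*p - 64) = -3*p^2 + 73*p/3 + 188/3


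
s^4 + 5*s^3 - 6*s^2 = s^2*(s - 1)*(s + 6)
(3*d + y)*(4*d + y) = 12*d^2 + 7*d*y + y^2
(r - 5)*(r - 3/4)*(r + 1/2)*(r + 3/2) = r^4 - 15*r^3/4 - 7*r^2 + 51*r/16 + 45/16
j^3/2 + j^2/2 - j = j*(j/2 + 1)*(j - 1)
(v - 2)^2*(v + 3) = v^3 - v^2 - 8*v + 12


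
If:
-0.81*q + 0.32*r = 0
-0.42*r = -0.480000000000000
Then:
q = 0.45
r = 1.14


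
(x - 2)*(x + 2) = x^2 - 4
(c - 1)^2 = c^2 - 2*c + 1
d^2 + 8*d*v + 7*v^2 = (d + v)*(d + 7*v)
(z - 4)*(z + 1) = z^2 - 3*z - 4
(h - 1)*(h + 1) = h^2 - 1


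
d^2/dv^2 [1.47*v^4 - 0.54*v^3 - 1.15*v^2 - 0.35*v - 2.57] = 17.64*v^2 - 3.24*v - 2.3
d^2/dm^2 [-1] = 0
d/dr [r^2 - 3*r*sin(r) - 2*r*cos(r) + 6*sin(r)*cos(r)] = 2*r*sin(r) - 3*r*cos(r) + 2*r - 3*sin(r) - 2*cos(r) + 6*cos(2*r)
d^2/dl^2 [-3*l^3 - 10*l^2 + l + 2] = -18*l - 20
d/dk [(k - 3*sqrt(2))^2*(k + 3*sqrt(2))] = 3*k^2 - 6*sqrt(2)*k - 18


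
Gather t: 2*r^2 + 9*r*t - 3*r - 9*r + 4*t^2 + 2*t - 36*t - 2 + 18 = 2*r^2 - 12*r + 4*t^2 + t*(9*r - 34) + 16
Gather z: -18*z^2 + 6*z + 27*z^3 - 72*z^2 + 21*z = 27*z^3 - 90*z^2 + 27*z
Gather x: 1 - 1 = 0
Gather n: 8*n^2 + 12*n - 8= 8*n^2 + 12*n - 8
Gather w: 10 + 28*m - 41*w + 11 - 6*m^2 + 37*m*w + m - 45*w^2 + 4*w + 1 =-6*m^2 + 29*m - 45*w^2 + w*(37*m - 37) + 22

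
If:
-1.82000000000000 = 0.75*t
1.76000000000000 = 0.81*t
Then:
No Solution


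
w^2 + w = w*(w + 1)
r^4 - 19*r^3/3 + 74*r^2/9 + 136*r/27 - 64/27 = (r - 4)*(r - 8/3)*(r - 1/3)*(r + 2/3)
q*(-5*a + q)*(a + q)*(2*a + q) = -10*a^3*q - 13*a^2*q^2 - 2*a*q^3 + q^4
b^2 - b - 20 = (b - 5)*(b + 4)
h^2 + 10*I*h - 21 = (h + 3*I)*(h + 7*I)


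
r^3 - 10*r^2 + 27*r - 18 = (r - 6)*(r - 3)*(r - 1)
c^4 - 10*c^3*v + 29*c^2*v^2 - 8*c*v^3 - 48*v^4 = (c - 4*v)^2*(c - 3*v)*(c + v)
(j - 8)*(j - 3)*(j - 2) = j^3 - 13*j^2 + 46*j - 48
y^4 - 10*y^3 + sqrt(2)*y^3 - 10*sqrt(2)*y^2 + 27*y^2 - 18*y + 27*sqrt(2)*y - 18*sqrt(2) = (y - 6)*(y - 3)*(y - 1)*(y + sqrt(2))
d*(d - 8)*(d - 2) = d^3 - 10*d^2 + 16*d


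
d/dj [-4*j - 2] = -4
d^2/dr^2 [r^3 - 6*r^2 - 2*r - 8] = 6*r - 12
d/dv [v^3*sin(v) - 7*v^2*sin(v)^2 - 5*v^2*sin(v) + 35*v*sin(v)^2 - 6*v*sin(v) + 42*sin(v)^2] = v^3*cos(v) + 3*v^2*sin(v) - 7*v^2*sin(2*v) - 5*v^2*cos(v) - 14*v*sin(v)^2 - 10*v*sin(v) + 35*v*sin(2*v) - 6*v*cos(v) + 35*sin(v)^2 - 6*sin(v) + 42*sin(2*v)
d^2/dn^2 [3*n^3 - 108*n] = 18*n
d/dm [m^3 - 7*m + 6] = 3*m^2 - 7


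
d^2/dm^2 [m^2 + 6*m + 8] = 2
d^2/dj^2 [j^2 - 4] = 2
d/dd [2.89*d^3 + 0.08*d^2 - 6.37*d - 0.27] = 8.67*d^2 + 0.16*d - 6.37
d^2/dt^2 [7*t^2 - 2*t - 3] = 14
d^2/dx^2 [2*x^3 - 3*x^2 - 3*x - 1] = 12*x - 6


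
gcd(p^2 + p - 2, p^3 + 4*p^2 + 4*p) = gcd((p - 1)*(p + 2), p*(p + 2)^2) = p + 2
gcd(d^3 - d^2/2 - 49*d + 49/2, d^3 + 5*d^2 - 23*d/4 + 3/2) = d - 1/2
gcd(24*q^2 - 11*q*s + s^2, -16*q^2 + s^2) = 1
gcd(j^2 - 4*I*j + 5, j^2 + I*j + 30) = j - 5*I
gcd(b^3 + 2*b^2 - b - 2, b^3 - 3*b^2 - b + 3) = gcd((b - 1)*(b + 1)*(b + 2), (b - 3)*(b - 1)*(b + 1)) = b^2 - 1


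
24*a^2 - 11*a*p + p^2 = (-8*a + p)*(-3*a + p)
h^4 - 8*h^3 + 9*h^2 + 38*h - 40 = (h - 5)*(h - 4)*(h - 1)*(h + 2)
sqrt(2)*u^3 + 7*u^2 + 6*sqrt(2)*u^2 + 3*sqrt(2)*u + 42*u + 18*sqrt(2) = (u + 6)*(u + 3*sqrt(2))*(sqrt(2)*u + 1)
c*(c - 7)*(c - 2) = c^3 - 9*c^2 + 14*c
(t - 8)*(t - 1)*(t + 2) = t^3 - 7*t^2 - 10*t + 16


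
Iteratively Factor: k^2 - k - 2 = (k + 1)*(k - 2)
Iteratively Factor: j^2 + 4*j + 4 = (j + 2)*(j + 2)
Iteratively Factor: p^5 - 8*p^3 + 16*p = (p + 2)*(p^4 - 2*p^3 - 4*p^2 + 8*p) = (p - 2)*(p + 2)*(p^3 - 4*p) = p*(p - 2)*(p + 2)*(p^2 - 4) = p*(p - 2)^2*(p + 2)*(p + 2)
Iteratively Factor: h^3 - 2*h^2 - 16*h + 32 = (h + 4)*(h^2 - 6*h + 8) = (h - 4)*(h + 4)*(h - 2)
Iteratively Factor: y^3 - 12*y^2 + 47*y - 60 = (y - 4)*(y^2 - 8*y + 15) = (y - 4)*(y - 3)*(y - 5)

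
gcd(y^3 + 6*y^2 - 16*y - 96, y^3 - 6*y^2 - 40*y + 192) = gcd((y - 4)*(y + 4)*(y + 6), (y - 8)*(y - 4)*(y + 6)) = y^2 + 2*y - 24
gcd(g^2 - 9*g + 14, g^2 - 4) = g - 2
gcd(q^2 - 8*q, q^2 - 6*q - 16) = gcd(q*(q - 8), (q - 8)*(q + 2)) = q - 8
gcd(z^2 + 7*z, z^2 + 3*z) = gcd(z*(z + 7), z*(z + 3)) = z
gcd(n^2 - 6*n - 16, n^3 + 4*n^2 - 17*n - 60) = 1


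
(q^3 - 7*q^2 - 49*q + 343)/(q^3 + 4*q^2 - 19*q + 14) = (q^2 - 14*q + 49)/(q^2 - 3*q + 2)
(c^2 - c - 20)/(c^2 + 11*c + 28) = (c - 5)/(c + 7)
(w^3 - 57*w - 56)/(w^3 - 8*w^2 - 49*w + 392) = (w + 1)/(w - 7)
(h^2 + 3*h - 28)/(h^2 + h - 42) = (h - 4)/(h - 6)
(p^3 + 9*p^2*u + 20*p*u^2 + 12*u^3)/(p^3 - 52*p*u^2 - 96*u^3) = (p + u)/(p - 8*u)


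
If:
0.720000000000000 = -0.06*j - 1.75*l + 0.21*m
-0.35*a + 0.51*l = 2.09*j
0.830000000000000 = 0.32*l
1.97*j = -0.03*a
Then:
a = 4.16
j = -0.06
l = 2.59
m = 25.03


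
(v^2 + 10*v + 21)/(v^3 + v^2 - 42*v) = (v + 3)/(v*(v - 6))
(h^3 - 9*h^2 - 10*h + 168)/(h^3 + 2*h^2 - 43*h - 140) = (h - 6)/(h + 5)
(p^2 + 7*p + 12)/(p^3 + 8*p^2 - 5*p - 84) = (p + 3)/(p^2 + 4*p - 21)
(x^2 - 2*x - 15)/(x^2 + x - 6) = (x - 5)/(x - 2)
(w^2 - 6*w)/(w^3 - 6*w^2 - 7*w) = (6 - w)/(-w^2 + 6*w + 7)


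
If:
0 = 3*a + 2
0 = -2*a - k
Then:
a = -2/3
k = 4/3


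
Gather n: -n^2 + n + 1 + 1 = -n^2 + n + 2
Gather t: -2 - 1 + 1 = -2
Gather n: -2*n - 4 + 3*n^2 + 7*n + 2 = 3*n^2 + 5*n - 2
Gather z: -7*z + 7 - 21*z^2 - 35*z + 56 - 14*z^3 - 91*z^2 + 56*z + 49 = -14*z^3 - 112*z^2 + 14*z + 112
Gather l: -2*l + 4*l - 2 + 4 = 2*l + 2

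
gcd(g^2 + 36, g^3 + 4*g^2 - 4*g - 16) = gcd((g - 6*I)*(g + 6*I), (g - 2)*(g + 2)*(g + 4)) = 1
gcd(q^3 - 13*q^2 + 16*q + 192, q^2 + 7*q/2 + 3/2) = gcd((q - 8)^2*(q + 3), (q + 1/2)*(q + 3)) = q + 3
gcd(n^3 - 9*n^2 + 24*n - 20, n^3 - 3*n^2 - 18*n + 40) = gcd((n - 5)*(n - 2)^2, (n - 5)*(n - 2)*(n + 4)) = n^2 - 7*n + 10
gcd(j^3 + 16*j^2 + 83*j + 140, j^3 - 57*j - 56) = j + 7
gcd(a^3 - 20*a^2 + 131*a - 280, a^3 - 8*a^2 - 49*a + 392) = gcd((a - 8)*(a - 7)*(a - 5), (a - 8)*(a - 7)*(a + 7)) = a^2 - 15*a + 56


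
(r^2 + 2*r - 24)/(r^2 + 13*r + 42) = (r - 4)/(r + 7)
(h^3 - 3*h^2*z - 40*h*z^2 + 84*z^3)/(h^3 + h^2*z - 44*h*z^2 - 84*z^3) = (h - 2*z)/(h + 2*z)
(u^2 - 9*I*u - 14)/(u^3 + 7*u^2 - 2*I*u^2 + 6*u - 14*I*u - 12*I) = (u - 7*I)/(u^2 + 7*u + 6)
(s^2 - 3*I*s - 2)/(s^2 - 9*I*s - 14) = (s - I)/(s - 7*I)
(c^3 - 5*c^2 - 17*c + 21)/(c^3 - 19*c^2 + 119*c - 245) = (c^2 + 2*c - 3)/(c^2 - 12*c + 35)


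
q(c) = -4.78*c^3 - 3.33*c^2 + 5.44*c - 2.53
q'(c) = -14.34*c^2 - 6.66*c + 5.44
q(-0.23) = -3.90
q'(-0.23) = 6.21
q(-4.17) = 263.49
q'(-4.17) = -216.14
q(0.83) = -3.04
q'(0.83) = -9.97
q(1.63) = -23.21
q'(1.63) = -43.52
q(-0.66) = -6.20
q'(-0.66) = 3.59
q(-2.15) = 17.89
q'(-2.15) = -46.53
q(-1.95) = 9.64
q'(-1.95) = -36.10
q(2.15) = -53.73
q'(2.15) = -75.17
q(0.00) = -2.53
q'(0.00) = 5.44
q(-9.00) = 3163.40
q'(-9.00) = -1096.16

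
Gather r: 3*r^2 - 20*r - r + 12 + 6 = 3*r^2 - 21*r + 18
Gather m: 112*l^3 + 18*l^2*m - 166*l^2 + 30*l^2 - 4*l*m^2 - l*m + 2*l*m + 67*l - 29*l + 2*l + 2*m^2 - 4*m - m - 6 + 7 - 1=112*l^3 - 136*l^2 + 40*l + m^2*(2 - 4*l) + m*(18*l^2 + l - 5)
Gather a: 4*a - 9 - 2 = 4*a - 11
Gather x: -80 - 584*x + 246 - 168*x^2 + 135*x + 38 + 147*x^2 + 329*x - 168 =-21*x^2 - 120*x + 36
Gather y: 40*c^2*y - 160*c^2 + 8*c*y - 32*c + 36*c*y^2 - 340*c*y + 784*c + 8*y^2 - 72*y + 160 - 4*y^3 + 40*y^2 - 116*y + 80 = -160*c^2 + 752*c - 4*y^3 + y^2*(36*c + 48) + y*(40*c^2 - 332*c - 188) + 240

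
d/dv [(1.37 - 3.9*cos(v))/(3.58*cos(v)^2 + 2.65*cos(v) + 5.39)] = (-13.962*cos(v)^2 + 9.8092*cos(v) + 24.6515)*sin(v)/(12.8164*cos(v)^4 + 18.974*cos(v)^3 + 45.6149*cos(v)^2 + 28.567*cos(v) + 29.0521)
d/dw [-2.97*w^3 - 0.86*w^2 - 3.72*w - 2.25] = -8.91*w^2 - 1.72*w - 3.72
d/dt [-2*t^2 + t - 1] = 1 - 4*t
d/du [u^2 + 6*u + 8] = 2*u + 6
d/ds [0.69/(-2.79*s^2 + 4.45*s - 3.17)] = (3.8502*s - 3.0705)/(2.79*s^2 - 4.45*s + 3.17)^2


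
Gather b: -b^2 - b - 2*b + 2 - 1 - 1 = -b^2 - 3*b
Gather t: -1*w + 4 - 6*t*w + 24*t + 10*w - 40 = t*(24 - 6*w) + 9*w - 36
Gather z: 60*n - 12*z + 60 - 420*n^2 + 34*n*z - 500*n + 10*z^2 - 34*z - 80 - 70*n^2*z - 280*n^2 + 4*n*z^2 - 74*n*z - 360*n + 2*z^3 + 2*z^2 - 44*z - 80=-700*n^2 - 800*n + 2*z^3 + z^2*(4*n + 12) + z*(-70*n^2 - 40*n - 90) - 100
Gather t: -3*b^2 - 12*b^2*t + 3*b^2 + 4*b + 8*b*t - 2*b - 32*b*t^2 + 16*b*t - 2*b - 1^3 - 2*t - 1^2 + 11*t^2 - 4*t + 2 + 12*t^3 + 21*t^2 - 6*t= 12*t^3 + t^2*(32 - 32*b) + t*(-12*b^2 + 24*b - 12)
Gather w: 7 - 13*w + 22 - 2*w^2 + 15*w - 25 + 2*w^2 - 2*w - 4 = 0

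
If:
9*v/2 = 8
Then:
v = 16/9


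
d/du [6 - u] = -1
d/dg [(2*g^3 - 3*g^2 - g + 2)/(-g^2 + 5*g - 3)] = (-2*g^4 + 20*g^3 - 34*g^2 + 22*g - 7)/(g^4 - 10*g^3 + 31*g^2 - 30*g + 9)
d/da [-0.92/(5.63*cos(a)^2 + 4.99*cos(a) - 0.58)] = -(10.3592*cos(a) + 4.5908)*sin(a)/(5.63*cos(a)^2 + 4.99*cos(a) - 0.58)^2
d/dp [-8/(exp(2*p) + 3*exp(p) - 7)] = (16*exp(p) + 24)*exp(p)/(exp(2*p) + 3*exp(p) - 7)^2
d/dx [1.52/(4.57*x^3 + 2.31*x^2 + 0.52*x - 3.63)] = (-20.8392*x^2 - 7.0224*x - 0.7904)/(4.57*x^3 + 2.31*x^2 + 0.52*x - 3.63)^2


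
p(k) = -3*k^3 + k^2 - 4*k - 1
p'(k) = -9*k^2 + 2*k - 4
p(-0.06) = -0.76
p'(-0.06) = -4.15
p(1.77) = -21.58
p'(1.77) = -28.66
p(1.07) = -7.81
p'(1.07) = -12.16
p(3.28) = -109.22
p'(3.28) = -94.27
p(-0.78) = 4.15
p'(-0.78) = -11.04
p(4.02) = -195.81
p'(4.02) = -141.40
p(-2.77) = 81.51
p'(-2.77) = -78.60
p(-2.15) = 42.04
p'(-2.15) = -49.90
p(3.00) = -85.00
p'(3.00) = -79.00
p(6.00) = -637.00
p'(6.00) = -316.00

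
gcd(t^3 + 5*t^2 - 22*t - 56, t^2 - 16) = t - 4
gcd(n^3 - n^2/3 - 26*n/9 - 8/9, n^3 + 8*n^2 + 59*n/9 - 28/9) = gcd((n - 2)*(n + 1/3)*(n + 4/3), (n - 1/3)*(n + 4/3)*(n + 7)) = n + 4/3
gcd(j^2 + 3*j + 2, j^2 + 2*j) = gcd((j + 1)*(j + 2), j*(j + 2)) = j + 2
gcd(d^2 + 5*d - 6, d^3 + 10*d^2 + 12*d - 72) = d + 6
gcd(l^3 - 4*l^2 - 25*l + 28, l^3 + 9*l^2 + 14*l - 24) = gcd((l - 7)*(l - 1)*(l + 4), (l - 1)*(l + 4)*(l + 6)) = l^2 + 3*l - 4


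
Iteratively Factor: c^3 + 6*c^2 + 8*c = (c + 4)*(c^2 + 2*c) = (c + 2)*(c + 4)*(c)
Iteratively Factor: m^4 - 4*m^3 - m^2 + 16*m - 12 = (m + 2)*(m^3 - 6*m^2 + 11*m - 6) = (m - 2)*(m + 2)*(m^2 - 4*m + 3) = (m - 3)*(m - 2)*(m + 2)*(m - 1)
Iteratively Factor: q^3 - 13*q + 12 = (q - 1)*(q^2 + q - 12) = (q - 1)*(q + 4)*(q - 3)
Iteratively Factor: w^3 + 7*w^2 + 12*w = (w)*(w^2 + 7*w + 12) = w*(w + 3)*(w + 4)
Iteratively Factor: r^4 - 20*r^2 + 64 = (r + 2)*(r^3 - 2*r^2 - 16*r + 32) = (r - 4)*(r + 2)*(r^2 + 2*r - 8) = (r - 4)*(r - 2)*(r + 2)*(r + 4)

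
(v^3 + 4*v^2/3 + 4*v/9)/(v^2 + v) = (9*v^2 + 12*v + 4)/(9*(v + 1))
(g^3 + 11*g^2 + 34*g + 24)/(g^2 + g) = g + 10 + 24/g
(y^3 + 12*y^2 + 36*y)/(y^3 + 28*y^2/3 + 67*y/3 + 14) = 3*y*(y + 6)/(3*y^2 + 10*y + 7)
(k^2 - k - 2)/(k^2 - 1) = (k - 2)/(k - 1)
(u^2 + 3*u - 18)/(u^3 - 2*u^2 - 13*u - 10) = (-u^2 - 3*u + 18)/(-u^3 + 2*u^2 + 13*u + 10)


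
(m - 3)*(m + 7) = m^2 + 4*m - 21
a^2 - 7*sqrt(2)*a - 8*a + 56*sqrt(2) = (a - 8)*(a - 7*sqrt(2))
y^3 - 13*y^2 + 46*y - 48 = (y - 8)*(y - 3)*(y - 2)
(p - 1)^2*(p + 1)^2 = p^4 - 2*p^2 + 1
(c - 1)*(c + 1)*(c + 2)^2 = c^4 + 4*c^3 + 3*c^2 - 4*c - 4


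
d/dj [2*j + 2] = 2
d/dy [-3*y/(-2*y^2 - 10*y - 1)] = 3*(1 - 2*y^2)/(4*y^4 + 40*y^3 + 104*y^2 + 20*y + 1)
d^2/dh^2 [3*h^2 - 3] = 6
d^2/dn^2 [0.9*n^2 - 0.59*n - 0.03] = 1.80000000000000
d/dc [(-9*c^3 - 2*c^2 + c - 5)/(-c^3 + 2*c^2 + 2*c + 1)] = (-20*c^4 - 34*c^3 - 48*c^2 + 16*c + 11)/(c^6 - 4*c^5 + 6*c^3 + 8*c^2 + 4*c + 1)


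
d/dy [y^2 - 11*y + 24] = 2*y - 11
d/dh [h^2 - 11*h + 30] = 2*h - 11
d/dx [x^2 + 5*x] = 2*x + 5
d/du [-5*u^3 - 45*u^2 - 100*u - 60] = -15*u^2 - 90*u - 100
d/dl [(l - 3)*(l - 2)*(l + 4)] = 3*l^2 - 2*l - 14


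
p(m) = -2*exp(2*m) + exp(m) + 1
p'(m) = -4*exp(2*m) + exp(m)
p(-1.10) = 1.11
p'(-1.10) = -0.11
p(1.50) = -34.69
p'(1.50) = -75.86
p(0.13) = -0.46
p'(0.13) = -4.05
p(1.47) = -32.48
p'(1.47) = -71.31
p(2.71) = -435.73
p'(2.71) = -888.49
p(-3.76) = 1.02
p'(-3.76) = 0.02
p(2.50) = -283.64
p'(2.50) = -581.47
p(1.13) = -15.07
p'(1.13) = -35.24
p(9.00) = -131311834.19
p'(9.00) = -262631773.47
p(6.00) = -325105.15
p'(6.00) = -650615.74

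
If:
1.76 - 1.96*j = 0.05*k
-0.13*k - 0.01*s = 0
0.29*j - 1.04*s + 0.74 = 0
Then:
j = 0.90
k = -0.07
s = 0.96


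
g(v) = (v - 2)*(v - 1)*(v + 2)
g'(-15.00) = 701.00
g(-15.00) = -3536.00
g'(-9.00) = 257.00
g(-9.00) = -770.00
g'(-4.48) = 65.17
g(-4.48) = -88.07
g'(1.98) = 3.80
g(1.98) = -0.08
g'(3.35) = 22.97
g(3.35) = 16.97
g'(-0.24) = -3.35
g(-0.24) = 4.89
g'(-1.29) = 3.57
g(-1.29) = 5.35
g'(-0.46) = -2.45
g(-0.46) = 5.53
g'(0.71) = -3.91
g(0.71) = 1.01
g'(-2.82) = 25.50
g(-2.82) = -15.10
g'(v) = (v - 2)*(v - 1) + (v - 2)*(v + 2) + (v - 1)*(v + 2) = 3*v^2 - 2*v - 4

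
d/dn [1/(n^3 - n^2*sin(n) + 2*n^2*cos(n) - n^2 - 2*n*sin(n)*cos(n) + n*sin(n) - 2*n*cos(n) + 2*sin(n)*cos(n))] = (2*n^2*sin(n) + n^2*cos(n) - 3*n^2 - 5*n*cos(n) + 2*n*cos(2*n) + 2*n - sin(n) + sin(2*n) + 2*cos(n) - 2*cos(2*n))/((n - 1)^2*(n - sin(n))^2*(n + 2*cos(n))^2)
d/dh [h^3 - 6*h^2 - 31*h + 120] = 3*h^2 - 12*h - 31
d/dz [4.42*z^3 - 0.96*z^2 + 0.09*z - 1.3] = 13.26*z^2 - 1.92*z + 0.09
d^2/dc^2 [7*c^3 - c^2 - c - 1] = 42*c - 2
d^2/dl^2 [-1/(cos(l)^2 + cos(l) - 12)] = (4*sin(l)^4 - 51*sin(l)^2 + 33*cos(l)/4 + 3*cos(3*l)/4 + 21)/((cos(l) - 3)^3*(cos(l) + 4)^3)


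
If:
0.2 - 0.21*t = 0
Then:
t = 0.95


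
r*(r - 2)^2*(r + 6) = r^4 + 2*r^3 - 20*r^2 + 24*r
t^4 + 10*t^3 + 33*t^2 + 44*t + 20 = (t + 1)*(t + 2)^2*(t + 5)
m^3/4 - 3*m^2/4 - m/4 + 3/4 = (m/4 + 1/4)*(m - 3)*(m - 1)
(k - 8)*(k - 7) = k^2 - 15*k + 56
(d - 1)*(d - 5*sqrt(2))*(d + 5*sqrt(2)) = d^3 - d^2 - 50*d + 50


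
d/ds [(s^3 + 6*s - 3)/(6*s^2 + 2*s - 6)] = (-(6*s + 1)*(s^3 + 6*s - 3) + 3*(s^2 + 2)*(3*s^2 + s - 3))/(2*(3*s^2 + s - 3)^2)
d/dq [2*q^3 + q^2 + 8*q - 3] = 6*q^2 + 2*q + 8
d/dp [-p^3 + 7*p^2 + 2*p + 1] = -3*p^2 + 14*p + 2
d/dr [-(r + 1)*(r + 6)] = -2*r - 7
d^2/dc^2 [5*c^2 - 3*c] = 10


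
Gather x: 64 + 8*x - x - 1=7*x + 63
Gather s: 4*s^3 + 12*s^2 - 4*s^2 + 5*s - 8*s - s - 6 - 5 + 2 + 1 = 4*s^3 + 8*s^2 - 4*s - 8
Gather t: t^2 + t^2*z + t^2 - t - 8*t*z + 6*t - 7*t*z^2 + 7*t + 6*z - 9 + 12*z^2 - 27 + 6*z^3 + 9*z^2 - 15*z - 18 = t^2*(z + 2) + t*(-7*z^2 - 8*z + 12) + 6*z^3 + 21*z^2 - 9*z - 54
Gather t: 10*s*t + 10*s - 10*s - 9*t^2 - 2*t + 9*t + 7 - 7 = -9*t^2 + t*(10*s + 7)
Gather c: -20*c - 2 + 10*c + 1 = -10*c - 1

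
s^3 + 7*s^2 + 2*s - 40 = (s - 2)*(s + 4)*(s + 5)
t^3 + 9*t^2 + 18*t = t*(t + 3)*(t + 6)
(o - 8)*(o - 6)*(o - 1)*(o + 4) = o^4 - 11*o^3 + 2*o^2 + 200*o - 192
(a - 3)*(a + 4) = a^2 + a - 12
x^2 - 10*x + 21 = (x - 7)*(x - 3)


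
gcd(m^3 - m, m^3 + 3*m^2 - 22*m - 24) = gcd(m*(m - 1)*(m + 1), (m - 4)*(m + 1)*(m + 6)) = m + 1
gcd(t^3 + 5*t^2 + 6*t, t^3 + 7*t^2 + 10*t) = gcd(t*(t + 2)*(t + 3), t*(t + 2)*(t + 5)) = t^2 + 2*t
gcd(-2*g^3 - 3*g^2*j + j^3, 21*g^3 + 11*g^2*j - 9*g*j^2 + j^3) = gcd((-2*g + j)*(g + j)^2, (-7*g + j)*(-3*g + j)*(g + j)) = g + j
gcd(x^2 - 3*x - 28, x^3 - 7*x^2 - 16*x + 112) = x^2 - 3*x - 28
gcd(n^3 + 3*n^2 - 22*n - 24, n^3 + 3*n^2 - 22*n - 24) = n^3 + 3*n^2 - 22*n - 24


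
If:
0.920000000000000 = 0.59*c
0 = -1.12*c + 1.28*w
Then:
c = 1.56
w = 1.36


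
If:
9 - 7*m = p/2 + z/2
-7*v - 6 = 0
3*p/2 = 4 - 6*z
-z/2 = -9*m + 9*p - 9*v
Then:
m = 13429/11004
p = 130/393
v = -6/7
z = 153/262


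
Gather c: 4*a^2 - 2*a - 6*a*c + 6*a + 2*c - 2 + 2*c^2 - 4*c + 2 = 4*a^2 + 4*a + 2*c^2 + c*(-6*a - 2)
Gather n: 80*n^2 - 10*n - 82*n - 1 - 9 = 80*n^2 - 92*n - 10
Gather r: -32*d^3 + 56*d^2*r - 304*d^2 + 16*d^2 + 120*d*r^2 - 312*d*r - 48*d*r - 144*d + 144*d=-32*d^3 - 288*d^2 + 120*d*r^2 + r*(56*d^2 - 360*d)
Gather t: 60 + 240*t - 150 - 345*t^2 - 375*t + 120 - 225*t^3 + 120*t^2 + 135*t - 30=-225*t^3 - 225*t^2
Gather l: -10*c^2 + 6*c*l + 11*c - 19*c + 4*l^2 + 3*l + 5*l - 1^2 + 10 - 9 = -10*c^2 - 8*c + 4*l^2 + l*(6*c + 8)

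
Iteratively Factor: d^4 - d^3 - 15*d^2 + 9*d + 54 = (d - 3)*(d^3 + 2*d^2 - 9*d - 18) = (d - 3)*(d + 2)*(d^2 - 9) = (d - 3)^2*(d + 2)*(d + 3)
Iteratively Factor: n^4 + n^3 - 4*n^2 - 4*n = (n)*(n^3 + n^2 - 4*n - 4) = n*(n + 1)*(n^2 - 4) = n*(n + 1)*(n + 2)*(n - 2)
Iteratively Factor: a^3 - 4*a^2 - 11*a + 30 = (a - 2)*(a^2 - 2*a - 15) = (a - 5)*(a - 2)*(a + 3)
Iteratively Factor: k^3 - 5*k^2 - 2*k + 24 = (k - 3)*(k^2 - 2*k - 8) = (k - 4)*(k - 3)*(k + 2)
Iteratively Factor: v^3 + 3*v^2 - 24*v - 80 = (v - 5)*(v^2 + 8*v + 16) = (v - 5)*(v + 4)*(v + 4)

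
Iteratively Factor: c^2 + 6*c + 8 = (c + 4)*(c + 2)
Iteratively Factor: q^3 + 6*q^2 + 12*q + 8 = (q + 2)*(q^2 + 4*q + 4) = (q + 2)^2*(q + 2)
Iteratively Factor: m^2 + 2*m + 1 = (m + 1)*(m + 1)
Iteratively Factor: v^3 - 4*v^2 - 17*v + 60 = (v - 3)*(v^2 - v - 20) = (v - 5)*(v - 3)*(v + 4)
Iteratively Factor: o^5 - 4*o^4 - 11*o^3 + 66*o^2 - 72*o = (o)*(o^4 - 4*o^3 - 11*o^2 + 66*o - 72) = o*(o + 4)*(o^3 - 8*o^2 + 21*o - 18) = o*(o - 2)*(o + 4)*(o^2 - 6*o + 9) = o*(o - 3)*(o - 2)*(o + 4)*(o - 3)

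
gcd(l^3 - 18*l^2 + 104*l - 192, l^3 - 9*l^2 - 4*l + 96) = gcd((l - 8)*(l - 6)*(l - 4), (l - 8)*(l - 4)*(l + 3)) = l^2 - 12*l + 32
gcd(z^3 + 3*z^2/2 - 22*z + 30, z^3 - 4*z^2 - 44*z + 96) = z^2 + 4*z - 12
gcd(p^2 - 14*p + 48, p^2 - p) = 1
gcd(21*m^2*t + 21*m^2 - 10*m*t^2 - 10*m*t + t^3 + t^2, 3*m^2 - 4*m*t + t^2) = -3*m + t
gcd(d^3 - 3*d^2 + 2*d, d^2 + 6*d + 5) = 1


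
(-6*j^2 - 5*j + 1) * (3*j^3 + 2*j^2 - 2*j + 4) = -18*j^5 - 27*j^4 + 5*j^3 - 12*j^2 - 22*j + 4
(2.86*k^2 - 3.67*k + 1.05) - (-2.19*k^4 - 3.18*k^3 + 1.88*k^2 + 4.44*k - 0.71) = 2.19*k^4 + 3.18*k^3 + 0.98*k^2 - 8.11*k + 1.76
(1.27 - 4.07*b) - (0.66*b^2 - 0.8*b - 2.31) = -0.66*b^2 - 3.27*b + 3.58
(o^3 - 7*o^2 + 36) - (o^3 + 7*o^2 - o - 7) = -14*o^2 + o + 43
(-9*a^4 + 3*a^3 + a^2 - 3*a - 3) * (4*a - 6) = -36*a^5 + 66*a^4 - 14*a^3 - 18*a^2 + 6*a + 18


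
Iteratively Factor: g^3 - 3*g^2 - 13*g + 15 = (g + 3)*(g^2 - 6*g + 5) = (g - 5)*(g + 3)*(g - 1)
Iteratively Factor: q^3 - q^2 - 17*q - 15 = (q + 1)*(q^2 - 2*q - 15) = (q - 5)*(q + 1)*(q + 3)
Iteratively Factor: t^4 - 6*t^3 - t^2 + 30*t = (t - 3)*(t^3 - 3*t^2 - 10*t) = (t - 3)*(t + 2)*(t^2 - 5*t) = t*(t - 3)*(t + 2)*(t - 5)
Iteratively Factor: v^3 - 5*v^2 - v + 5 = (v + 1)*(v^2 - 6*v + 5) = (v - 5)*(v + 1)*(v - 1)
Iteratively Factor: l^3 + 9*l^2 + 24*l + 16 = (l + 4)*(l^2 + 5*l + 4) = (l + 4)^2*(l + 1)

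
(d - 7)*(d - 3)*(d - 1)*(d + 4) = d^4 - 7*d^3 - 13*d^2 + 103*d - 84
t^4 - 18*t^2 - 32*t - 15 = (t - 5)*(t + 1)^2*(t + 3)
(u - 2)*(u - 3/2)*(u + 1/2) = u^3 - 3*u^2 + 5*u/4 + 3/2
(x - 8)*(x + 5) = x^2 - 3*x - 40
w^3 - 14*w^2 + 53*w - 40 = (w - 8)*(w - 5)*(w - 1)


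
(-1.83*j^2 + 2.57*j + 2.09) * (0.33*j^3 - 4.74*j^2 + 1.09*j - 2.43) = -0.6039*j^5 + 9.5223*j^4 - 13.4868*j^3 - 2.6584*j^2 - 3.967*j - 5.0787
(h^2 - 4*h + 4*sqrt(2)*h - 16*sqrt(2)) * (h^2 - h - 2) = h^4 - 5*h^3 + 4*sqrt(2)*h^3 - 20*sqrt(2)*h^2 + 2*h^2 + 8*h + 8*sqrt(2)*h + 32*sqrt(2)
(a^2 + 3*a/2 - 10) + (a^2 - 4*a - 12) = 2*a^2 - 5*a/2 - 22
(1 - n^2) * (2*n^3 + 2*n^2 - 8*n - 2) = -2*n^5 - 2*n^4 + 10*n^3 + 4*n^2 - 8*n - 2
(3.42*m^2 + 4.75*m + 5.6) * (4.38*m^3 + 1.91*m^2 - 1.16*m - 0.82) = 14.9796*m^5 + 27.3372*m^4 + 29.6333*m^3 + 2.3816*m^2 - 10.391*m - 4.592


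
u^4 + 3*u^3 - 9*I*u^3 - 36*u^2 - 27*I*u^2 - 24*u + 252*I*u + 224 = (u - 4)*(u + 7)*(u - 8*I)*(u - I)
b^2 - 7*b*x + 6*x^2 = (b - 6*x)*(b - x)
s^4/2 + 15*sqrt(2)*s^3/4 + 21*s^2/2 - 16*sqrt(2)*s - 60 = (s/2 + sqrt(2))*(s - 3*sqrt(2)/2)*(s + 2*sqrt(2))*(s + 5*sqrt(2))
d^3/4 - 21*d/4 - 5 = (d/4 + 1)*(d - 5)*(d + 1)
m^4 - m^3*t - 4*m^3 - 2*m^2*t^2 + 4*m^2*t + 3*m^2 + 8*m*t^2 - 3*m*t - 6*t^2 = (m - 3)*(m - 1)*(m - 2*t)*(m + t)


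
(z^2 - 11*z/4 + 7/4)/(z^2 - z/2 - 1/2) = (4*z - 7)/(2*(2*z + 1))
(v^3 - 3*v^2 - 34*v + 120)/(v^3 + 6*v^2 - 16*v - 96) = (v - 5)/(v + 4)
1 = 1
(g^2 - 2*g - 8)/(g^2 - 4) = (g - 4)/(g - 2)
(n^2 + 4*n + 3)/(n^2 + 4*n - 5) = (n^2 + 4*n + 3)/(n^2 + 4*n - 5)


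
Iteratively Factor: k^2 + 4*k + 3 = (k + 3)*(k + 1)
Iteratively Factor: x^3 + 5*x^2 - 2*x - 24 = (x + 4)*(x^2 + x - 6) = (x - 2)*(x + 4)*(x + 3)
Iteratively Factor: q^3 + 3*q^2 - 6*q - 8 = (q - 2)*(q^2 + 5*q + 4) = (q - 2)*(q + 1)*(q + 4)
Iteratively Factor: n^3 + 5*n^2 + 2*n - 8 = (n + 2)*(n^2 + 3*n - 4) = (n + 2)*(n + 4)*(n - 1)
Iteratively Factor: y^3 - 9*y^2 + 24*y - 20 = (y - 2)*(y^2 - 7*y + 10) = (y - 2)^2*(y - 5)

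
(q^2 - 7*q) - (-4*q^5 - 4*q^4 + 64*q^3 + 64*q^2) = 4*q^5 + 4*q^4 - 64*q^3 - 63*q^2 - 7*q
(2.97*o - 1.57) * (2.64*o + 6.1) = 7.8408*o^2 + 13.9722*o - 9.577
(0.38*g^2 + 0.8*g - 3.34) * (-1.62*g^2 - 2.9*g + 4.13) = -0.6156*g^4 - 2.398*g^3 + 4.6602*g^2 + 12.99*g - 13.7942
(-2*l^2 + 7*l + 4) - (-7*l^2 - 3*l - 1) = 5*l^2 + 10*l + 5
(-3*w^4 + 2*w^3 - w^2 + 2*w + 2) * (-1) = 3*w^4 - 2*w^3 + w^2 - 2*w - 2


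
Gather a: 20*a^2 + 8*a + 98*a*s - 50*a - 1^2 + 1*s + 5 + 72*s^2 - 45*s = 20*a^2 + a*(98*s - 42) + 72*s^2 - 44*s + 4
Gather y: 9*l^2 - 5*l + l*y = 9*l^2 + l*y - 5*l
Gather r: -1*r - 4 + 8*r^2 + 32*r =8*r^2 + 31*r - 4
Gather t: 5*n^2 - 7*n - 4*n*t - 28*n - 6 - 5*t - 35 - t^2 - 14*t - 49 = 5*n^2 - 35*n - t^2 + t*(-4*n - 19) - 90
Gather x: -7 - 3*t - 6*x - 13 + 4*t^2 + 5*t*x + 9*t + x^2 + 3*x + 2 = 4*t^2 + 6*t + x^2 + x*(5*t - 3) - 18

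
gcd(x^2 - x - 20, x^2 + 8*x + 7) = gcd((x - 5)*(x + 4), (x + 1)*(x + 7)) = 1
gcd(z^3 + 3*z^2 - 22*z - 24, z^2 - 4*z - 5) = z + 1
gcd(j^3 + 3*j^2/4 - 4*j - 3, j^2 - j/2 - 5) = j + 2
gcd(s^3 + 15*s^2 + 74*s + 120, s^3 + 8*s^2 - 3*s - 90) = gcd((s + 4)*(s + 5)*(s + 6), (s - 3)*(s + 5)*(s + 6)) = s^2 + 11*s + 30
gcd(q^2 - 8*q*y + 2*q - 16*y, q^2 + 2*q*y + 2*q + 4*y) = q + 2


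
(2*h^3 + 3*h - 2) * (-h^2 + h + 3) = -2*h^5 + 2*h^4 + 3*h^3 + 5*h^2 + 7*h - 6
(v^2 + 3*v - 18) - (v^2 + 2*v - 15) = v - 3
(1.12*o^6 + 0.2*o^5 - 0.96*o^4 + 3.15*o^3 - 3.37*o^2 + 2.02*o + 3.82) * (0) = 0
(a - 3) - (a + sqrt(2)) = -3 - sqrt(2)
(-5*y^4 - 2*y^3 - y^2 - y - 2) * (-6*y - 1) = 30*y^5 + 17*y^4 + 8*y^3 + 7*y^2 + 13*y + 2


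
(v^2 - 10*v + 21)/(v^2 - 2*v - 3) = (v - 7)/(v + 1)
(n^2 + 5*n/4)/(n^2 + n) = (n + 5/4)/(n + 1)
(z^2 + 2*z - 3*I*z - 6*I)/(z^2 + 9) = (z + 2)/(z + 3*I)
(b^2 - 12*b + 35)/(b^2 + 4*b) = (b^2 - 12*b + 35)/(b*(b + 4))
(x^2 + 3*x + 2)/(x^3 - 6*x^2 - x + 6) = (x + 2)/(x^2 - 7*x + 6)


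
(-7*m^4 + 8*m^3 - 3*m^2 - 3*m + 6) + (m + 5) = -7*m^4 + 8*m^3 - 3*m^2 - 2*m + 11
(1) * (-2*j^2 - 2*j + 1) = -2*j^2 - 2*j + 1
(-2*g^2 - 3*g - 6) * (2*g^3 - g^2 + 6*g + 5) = -4*g^5 - 4*g^4 - 21*g^3 - 22*g^2 - 51*g - 30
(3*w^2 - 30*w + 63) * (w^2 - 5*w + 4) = 3*w^4 - 45*w^3 + 225*w^2 - 435*w + 252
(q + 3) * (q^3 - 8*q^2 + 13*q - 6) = q^4 - 5*q^3 - 11*q^2 + 33*q - 18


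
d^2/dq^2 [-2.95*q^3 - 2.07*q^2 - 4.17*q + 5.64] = -17.7*q - 4.14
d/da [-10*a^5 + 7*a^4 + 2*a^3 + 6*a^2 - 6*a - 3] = -50*a^4 + 28*a^3 + 6*a^2 + 12*a - 6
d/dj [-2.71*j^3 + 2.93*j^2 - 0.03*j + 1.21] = -8.13*j^2 + 5.86*j - 0.03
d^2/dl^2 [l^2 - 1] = 2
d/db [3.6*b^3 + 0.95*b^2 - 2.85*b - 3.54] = 10.8*b^2 + 1.9*b - 2.85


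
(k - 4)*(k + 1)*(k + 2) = k^3 - k^2 - 10*k - 8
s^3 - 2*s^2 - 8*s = s*(s - 4)*(s + 2)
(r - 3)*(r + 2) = r^2 - r - 6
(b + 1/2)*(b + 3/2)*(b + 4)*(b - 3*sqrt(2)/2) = b^4 - 3*sqrt(2)*b^3/2 + 6*b^3 - 9*sqrt(2)*b^2 + 35*b^2/4 - 105*sqrt(2)*b/8 + 3*b - 9*sqrt(2)/2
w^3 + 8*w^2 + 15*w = w*(w + 3)*(w + 5)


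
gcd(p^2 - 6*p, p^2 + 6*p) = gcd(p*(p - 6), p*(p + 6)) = p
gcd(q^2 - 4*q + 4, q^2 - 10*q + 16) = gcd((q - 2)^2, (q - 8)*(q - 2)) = q - 2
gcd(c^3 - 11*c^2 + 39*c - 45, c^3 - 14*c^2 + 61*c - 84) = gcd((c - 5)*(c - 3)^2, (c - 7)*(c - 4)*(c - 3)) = c - 3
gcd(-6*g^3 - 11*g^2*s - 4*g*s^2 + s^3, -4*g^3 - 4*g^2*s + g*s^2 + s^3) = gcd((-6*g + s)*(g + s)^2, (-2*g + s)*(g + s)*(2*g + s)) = g + s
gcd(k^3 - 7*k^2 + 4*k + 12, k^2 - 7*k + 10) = k - 2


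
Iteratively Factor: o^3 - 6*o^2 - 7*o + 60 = (o + 3)*(o^2 - 9*o + 20) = (o - 5)*(o + 3)*(o - 4)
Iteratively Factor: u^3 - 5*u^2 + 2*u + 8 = (u - 2)*(u^2 - 3*u - 4) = (u - 2)*(u + 1)*(u - 4)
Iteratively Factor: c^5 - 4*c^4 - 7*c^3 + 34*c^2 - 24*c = (c)*(c^4 - 4*c^3 - 7*c^2 + 34*c - 24) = c*(c - 2)*(c^3 - 2*c^2 - 11*c + 12) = c*(c - 4)*(c - 2)*(c^2 + 2*c - 3) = c*(c - 4)*(c - 2)*(c - 1)*(c + 3)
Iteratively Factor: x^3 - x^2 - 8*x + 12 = (x - 2)*(x^2 + x - 6) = (x - 2)*(x + 3)*(x - 2)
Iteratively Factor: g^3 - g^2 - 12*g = (g + 3)*(g^2 - 4*g) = g*(g + 3)*(g - 4)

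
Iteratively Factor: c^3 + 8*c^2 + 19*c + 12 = (c + 1)*(c^2 + 7*c + 12) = (c + 1)*(c + 3)*(c + 4)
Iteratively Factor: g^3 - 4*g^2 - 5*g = (g - 5)*(g^2 + g) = (g - 5)*(g + 1)*(g)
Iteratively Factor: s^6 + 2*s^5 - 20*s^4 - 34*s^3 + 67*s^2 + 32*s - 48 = (s - 1)*(s^5 + 3*s^4 - 17*s^3 - 51*s^2 + 16*s + 48) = (s - 4)*(s - 1)*(s^4 + 7*s^3 + 11*s^2 - 7*s - 12) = (s - 4)*(s - 1)^2*(s^3 + 8*s^2 + 19*s + 12) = (s - 4)*(s - 1)^2*(s + 1)*(s^2 + 7*s + 12) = (s - 4)*(s - 1)^2*(s + 1)*(s + 3)*(s + 4)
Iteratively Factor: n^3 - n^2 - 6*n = (n - 3)*(n^2 + 2*n) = (n - 3)*(n + 2)*(n)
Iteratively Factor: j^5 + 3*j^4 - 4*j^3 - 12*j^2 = (j)*(j^4 + 3*j^3 - 4*j^2 - 12*j) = j*(j - 2)*(j^3 + 5*j^2 + 6*j) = j^2*(j - 2)*(j^2 + 5*j + 6) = j^2*(j - 2)*(j + 2)*(j + 3)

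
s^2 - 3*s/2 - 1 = (s - 2)*(s + 1/2)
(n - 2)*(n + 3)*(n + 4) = n^3 + 5*n^2 - 2*n - 24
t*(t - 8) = t^2 - 8*t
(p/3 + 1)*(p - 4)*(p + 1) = p^3/3 - 13*p/3 - 4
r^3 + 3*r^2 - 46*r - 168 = (r - 7)*(r + 4)*(r + 6)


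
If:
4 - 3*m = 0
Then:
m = 4/3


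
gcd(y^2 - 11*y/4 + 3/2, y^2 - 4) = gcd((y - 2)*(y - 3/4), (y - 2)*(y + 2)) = y - 2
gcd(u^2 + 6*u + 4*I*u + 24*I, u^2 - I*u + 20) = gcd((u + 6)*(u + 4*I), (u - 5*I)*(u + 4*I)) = u + 4*I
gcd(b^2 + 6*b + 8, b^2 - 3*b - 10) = b + 2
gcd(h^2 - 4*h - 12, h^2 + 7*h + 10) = h + 2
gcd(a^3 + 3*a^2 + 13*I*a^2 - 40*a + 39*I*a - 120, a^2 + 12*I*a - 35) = a + 5*I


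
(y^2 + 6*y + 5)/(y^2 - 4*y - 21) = (y^2 + 6*y + 5)/(y^2 - 4*y - 21)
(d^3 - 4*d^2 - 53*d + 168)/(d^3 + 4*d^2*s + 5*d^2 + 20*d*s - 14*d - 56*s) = (d^2 - 11*d + 24)/(d^2 + 4*d*s - 2*d - 8*s)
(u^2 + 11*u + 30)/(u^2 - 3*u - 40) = (u + 6)/(u - 8)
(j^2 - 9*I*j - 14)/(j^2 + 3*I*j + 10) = (j - 7*I)/(j + 5*I)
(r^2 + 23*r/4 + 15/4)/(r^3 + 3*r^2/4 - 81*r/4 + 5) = (4*r + 3)/(4*r^2 - 17*r + 4)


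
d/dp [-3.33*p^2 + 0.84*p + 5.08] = 0.84 - 6.66*p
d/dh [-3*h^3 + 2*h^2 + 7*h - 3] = -9*h^2 + 4*h + 7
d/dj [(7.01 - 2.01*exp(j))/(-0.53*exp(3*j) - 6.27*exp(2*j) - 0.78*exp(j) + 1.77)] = (-2.1306*exp(3*j) - 1.4568*exp(2*j) + 87.9054*exp(j) + 1.9101)*exp(j)/(0.2809*exp(6*j) + 6.6462*exp(5*j) + 40.1397*exp(4*j) + 7.905*exp(3*j) - 21.5874*exp(2*j) - 2.7612*exp(j) + 3.1329)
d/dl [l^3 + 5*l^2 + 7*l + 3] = 3*l^2 + 10*l + 7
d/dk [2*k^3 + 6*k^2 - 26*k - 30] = 6*k^2 + 12*k - 26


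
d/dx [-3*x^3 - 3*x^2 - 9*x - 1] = -9*x^2 - 6*x - 9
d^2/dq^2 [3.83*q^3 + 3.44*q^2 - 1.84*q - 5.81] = 22.98*q + 6.88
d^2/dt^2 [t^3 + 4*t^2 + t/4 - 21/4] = 6*t + 8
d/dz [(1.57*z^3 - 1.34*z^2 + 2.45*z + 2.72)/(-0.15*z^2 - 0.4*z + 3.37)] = (-0.2355*z^4 - 1.256*z^3 + 16.7762*z^2 - 8.2156*z + 9.3445)/(0.0225*z^4 + 0.12*z^3 - 0.851*z^2 - 2.696*z + 11.3569)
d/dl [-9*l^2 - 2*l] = -18*l - 2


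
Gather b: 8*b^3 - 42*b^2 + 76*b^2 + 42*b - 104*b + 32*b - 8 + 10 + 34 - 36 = 8*b^3 + 34*b^2 - 30*b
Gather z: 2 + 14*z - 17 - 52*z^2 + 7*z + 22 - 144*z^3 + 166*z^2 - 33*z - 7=-144*z^3 + 114*z^2 - 12*z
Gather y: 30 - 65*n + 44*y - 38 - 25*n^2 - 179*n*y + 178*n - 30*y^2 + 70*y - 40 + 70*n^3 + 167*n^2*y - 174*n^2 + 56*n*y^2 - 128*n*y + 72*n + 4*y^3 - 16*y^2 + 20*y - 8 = 70*n^3 - 199*n^2 + 185*n + 4*y^3 + y^2*(56*n - 46) + y*(167*n^2 - 307*n + 134) - 56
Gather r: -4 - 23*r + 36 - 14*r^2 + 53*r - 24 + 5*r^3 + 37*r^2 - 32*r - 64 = 5*r^3 + 23*r^2 - 2*r - 56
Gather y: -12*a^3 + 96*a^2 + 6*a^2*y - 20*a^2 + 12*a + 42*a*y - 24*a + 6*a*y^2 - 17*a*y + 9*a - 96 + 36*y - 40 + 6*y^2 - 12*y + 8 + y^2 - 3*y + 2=-12*a^3 + 76*a^2 - 3*a + y^2*(6*a + 7) + y*(6*a^2 + 25*a + 21) - 126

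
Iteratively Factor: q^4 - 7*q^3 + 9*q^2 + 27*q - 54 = (q + 2)*(q^3 - 9*q^2 + 27*q - 27) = (q - 3)*(q + 2)*(q^2 - 6*q + 9) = (q - 3)^2*(q + 2)*(q - 3)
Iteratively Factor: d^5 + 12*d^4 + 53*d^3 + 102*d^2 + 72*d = (d)*(d^4 + 12*d^3 + 53*d^2 + 102*d + 72) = d*(d + 2)*(d^3 + 10*d^2 + 33*d + 36) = d*(d + 2)*(d + 3)*(d^2 + 7*d + 12) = d*(d + 2)*(d + 3)*(d + 4)*(d + 3)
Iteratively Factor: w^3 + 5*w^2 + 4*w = (w + 1)*(w^2 + 4*w) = (w + 1)*(w + 4)*(w)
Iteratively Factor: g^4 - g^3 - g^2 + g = (g - 1)*(g^3 - g) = (g - 1)^2*(g^2 + g) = g*(g - 1)^2*(g + 1)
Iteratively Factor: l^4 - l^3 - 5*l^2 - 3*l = (l + 1)*(l^3 - 2*l^2 - 3*l) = (l + 1)^2*(l^2 - 3*l) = l*(l + 1)^2*(l - 3)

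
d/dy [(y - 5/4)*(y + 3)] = 2*y + 7/4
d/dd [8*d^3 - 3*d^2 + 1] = 6*d*(4*d - 1)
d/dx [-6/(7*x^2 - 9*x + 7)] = 6*(14*x - 9)/(7*x^2 - 9*x + 7)^2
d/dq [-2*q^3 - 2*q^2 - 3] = 2*q*(-3*q - 2)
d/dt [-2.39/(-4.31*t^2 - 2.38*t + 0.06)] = (-20.6018*t - 5.6882)/(4.31*t^2 + 2.38*t - 0.06)^2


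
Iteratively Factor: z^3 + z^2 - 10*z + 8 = (z - 2)*(z^2 + 3*z - 4) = (z - 2)*(z + 4)*(z - 1)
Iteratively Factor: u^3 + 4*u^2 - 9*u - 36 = (u - 3)*(u^2 + 7*u + 12) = (u - 3)*(u + 3)*(u + 4)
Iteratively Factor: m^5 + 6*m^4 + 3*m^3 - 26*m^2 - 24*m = (m)*(m^4 + 6*m^3 + 3*m^2 - 26*m - 24) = m*(m + 3)*(m^3 + 3*m^2 - 6*m - 8) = m*(m + 3)*(m + 4)*(m^2 - m - 2) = m*(m - 2)*(m + 3)*(m + 4)*(m + 1)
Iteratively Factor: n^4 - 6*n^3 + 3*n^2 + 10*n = (n)*(n^3 - 6*n^2 + 3*n + 10) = n*(n + 1)*(n^2 - 7*n + 10) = n*(n - 2)*(n + 1)*(n - 5)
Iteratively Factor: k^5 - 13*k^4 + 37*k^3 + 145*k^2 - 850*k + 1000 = (k - 5)*(k^4 - 8*k^3 - 3*k^2 + 130*k - 200) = (k - 5)*(k - 2)*(k^3 - 6*k^2 - 15*k + 100) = (k - 5)^2*(k - 2)*(k^2 - k - 20) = (k - 5)^2*(k - 2)*(k + 4)*(k - 5)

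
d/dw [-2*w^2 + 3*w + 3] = 3 - 4*w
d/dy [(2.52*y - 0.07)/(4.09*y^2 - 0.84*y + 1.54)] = (-10.3068*y^2 + 0.5726*y + 3.822)/(16.7281*y^4 - 6.8712*y^3 + 13.3028*y^2 - 2.5872*y + 2.3716)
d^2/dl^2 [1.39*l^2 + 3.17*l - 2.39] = 2.78000000000000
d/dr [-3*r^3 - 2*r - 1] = -9*r^2 - 2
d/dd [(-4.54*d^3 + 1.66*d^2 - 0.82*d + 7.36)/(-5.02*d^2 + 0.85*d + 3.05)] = (22.7908*d^4 - 7.718*d^3 - 44.2464*d^2 + 84.0204*d - 8.757)/(25.2004*d^4 - 8.534*d^3 - 29.8995*d^2 + 5.185*d + 9.3025)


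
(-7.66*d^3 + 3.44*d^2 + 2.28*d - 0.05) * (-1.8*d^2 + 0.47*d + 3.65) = 13.788*d^5 - 9.7922*d^4 - 30.4462*d^3 + 13.7176*d^2 + 8.2985*d - 0.1825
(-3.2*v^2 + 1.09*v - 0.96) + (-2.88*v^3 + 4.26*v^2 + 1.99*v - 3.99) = -2.88*v^3 + 1.06*v^2 + 3.08*v - 4.95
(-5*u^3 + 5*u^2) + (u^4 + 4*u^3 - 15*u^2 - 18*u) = u^4 - u^3 - 10*u^2 - 18*u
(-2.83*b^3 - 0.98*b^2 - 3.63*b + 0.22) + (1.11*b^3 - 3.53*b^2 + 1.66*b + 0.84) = -1.72*b^3 - 4.51*b^2 - 1.97*b + 1.06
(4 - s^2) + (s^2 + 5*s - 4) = 5*s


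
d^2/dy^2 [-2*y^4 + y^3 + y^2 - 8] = -24*y^2 + 6*y + 2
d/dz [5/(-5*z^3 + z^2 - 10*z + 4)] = 5*(15*z^2 - 2*z + 10)/(5*z^3 - z^2 + 10*z - 4)^2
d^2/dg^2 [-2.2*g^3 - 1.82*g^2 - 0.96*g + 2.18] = -13.2*g - 3.64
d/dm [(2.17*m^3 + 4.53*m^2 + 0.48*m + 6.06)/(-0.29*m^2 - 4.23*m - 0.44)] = (-0.6293*m^4 - 18.3582*m^3 - 21.8871*m^2 - 0.4716*m + 25.4226)/(0.0841*m^4 + 2.4534*m^3 + 18.1481*m^2 + 3.7224*m + 0.1936)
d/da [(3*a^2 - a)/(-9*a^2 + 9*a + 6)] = 2*(3*a^2 + 6*a - 1)/(3*(9*a^4 - 18*a^3 - 3*a^2 + 12*a + 4))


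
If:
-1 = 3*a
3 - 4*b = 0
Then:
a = -1/3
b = 3/4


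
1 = 1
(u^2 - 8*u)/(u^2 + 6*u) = (u - 8)/(u + 6)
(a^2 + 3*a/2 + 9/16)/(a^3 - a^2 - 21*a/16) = (4*a + 3)/(a*(4*a - 7))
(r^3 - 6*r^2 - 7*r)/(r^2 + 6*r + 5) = r*(r - 7)/(r + 5)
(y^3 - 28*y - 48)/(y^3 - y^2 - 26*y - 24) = (y + 2)/(y + 1)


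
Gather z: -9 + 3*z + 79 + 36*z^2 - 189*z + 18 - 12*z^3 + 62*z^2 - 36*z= -12*z^3 + 98*z^2 - 222*z + 88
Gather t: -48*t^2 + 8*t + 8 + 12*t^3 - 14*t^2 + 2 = 12*t^3 - 62*t^2 + 8*t + 10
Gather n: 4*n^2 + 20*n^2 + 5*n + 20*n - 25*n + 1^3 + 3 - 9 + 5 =24*n^2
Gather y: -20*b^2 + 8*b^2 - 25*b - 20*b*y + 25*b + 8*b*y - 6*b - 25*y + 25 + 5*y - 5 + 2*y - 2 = -12*b^2 - 6*b + y*(-12*b - 18) + 18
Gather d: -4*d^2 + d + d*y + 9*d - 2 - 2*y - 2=-4*d^2 + d*(y + 10) - 2*y - 4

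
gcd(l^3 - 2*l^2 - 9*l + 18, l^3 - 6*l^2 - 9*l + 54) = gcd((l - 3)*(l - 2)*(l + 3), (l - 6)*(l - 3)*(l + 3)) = l^2 - 9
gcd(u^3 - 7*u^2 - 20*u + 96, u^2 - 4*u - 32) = u^2 - 4*u - 32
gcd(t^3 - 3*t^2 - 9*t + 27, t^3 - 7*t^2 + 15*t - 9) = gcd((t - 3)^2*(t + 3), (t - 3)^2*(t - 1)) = t^2 - 6*t + 9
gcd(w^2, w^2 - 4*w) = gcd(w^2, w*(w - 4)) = w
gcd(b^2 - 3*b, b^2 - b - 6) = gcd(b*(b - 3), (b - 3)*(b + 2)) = b - 3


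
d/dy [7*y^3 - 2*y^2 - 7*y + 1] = 21*y^2 - 4*y - 7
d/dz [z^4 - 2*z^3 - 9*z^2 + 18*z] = 4*z^3 - 6*z^2 - 18*z + 18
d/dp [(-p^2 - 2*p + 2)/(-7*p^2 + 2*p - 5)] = 2*(-8*p^2 + 19*p + 3)/(49*p^4 - 28*p^3 + 74*p^2 - 20*p + 25)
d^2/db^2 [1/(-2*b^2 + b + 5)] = 2*(-4*b^2 + 2*b + (4*b - 1)^2 + 10)/(-2*b^2 + b + 5)^3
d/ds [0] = 0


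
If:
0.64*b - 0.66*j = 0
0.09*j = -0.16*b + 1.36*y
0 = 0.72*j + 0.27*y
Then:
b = 0.00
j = 0.00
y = 0.00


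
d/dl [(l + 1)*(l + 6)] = 2*l + 7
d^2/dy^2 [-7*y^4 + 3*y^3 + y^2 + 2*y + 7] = -84*y^2 + 18*y + 2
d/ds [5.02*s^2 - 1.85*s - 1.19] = 10.04*s - 1.85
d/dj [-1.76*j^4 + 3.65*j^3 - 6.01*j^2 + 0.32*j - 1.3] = -7.04*j^3 + 10.95*j^2 - 12.02*j + 0.32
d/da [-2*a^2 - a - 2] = -4*a - 1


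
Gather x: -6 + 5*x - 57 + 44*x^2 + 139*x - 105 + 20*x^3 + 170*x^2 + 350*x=20*x^3 + 214*x^2 + 494*x - 168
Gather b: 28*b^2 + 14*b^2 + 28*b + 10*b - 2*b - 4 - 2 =42*b^2 + 36*b - 6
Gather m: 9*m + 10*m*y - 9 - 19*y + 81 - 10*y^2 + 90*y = m*(10*y + 9) - 10*y^2 + 71*y + 72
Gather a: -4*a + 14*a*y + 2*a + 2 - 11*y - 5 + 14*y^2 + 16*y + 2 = a*(14*y - 2) + 14*y^2 + 5*y - 1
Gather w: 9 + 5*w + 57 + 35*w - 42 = 40*w + 24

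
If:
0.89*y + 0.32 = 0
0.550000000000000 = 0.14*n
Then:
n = 3.93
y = -0.36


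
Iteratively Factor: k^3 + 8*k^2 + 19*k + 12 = (k + 3)*(k^2 + 5*k + 4) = (k + 3)*(k + 4)*(k + 1)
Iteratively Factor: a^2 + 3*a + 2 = (a + 1)*(a + 2)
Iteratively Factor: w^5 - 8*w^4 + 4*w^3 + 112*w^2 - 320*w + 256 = (w - 4)*(w^4 - 4*w^3 - 12*w^2 + 64*w - 64) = (w - 4)*(w - 2)*(w^3 - 2*w^2 - 16*w + 32) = (w - 4)^2*(w - 2)*(w^2 + 2*w - 8) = (w - 4)^2*(w - 2)*(w + 4)*(w - 2)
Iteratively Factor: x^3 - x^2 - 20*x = (x + 4)*(x^2 - 5*x) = x*(x + 4)*(x - 5)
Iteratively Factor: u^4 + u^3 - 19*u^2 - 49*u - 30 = (u + 1)*(u^3 - 19*u - 30) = (u + 1)*(u + 3)*(u^2 - 3*u - 10) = (u + 1)*(u + 2)*(u + 3)*(u - 5)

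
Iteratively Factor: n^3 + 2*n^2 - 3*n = (n)*(n^2 + 2*n - 3) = n*(n - 1)*(n + 3)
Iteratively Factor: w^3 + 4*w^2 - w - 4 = (w - 1)*(w^2 + 5*w + 4) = (w - 1)*(w + 1)*(w + 4)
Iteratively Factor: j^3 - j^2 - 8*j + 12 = (j - 2)*(j^2 + j - 6) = (j - 2)^2*(j + 3)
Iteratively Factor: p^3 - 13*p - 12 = (p + 1)*(p^2 - p - 12) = (p - 4)*(p + 1)*(p + 3)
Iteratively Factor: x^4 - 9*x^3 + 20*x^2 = (x)*(x^3 - 9*x^2 + 20*x) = x*(x - 5)*(x^2 - 4*x) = x^2*(x - 5)*(x - 4)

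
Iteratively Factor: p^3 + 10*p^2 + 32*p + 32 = (p + 4)*(p^2 + 6*p + 8) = (p + 2)*(p + 4)*(p + 4)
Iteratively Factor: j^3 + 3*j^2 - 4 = (j - 1)*(j^2 + 4*j + 4) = (j - 1)*(j + 2)*(j + 2)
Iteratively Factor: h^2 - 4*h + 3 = (h - 1)*(h - 3)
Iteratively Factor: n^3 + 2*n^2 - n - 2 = (n + 2)*(n^2 - 1) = (n + 1)*(n + 2)*(n - 1)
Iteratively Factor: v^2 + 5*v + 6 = (v + 3)*(v + 2)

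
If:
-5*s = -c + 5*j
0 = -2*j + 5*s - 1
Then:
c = 35*s/2 - 5/2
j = 5*s/2 - 1/2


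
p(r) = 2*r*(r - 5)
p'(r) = 4*r - 10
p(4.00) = -8.00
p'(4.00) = 6.00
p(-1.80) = 24.48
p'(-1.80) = -17.20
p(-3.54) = 60.46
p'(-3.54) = -24.16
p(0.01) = -0.10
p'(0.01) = -9.96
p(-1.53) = 19.98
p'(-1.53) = -16.12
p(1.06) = -8.35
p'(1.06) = -5.76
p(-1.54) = 20.14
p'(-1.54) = -16.16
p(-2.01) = 28.18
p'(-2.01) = -18.04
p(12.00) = 168.00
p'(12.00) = 38.00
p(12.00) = 168.00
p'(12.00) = 38.00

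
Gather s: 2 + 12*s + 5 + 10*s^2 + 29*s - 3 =10*s^2 + 41*s + 4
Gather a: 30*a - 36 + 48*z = 30*a + 48*z - 36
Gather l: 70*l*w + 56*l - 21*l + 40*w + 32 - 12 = l*(70*w + 35) + 40*w + 20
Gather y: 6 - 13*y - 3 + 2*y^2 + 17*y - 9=2*y^2 + 4*y - 6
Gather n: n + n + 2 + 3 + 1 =2*n + 6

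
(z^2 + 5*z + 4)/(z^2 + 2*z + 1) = (z + 4)/(z + 1)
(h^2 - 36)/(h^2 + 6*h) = (h - 6)/h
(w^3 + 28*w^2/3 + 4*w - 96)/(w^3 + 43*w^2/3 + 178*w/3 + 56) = (3*w^2 + 10*w - 48)/(3*w^2 + 25*w + 28)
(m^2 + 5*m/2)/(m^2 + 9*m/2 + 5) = m/(m + 2)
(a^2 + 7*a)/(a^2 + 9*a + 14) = a/(a + 2)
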